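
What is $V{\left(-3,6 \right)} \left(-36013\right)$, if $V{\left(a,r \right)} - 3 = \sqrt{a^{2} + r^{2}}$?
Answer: $-108039 - 108039 \sqrt{5} \approx -3.4962 \cdot 10^{5}$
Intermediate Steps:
$V{\left(a,r \right)} = 3 + \sqrt{a^{2} + r^{2}}$
$V{\left(-3,6 \right)} \left(-36013\right) = \left(3 + \sqrt{\left(-3\right)^{2} + 6^{2}}\right) \left(-36013\right) = \left(3 + \sqrt{9 + 36}\right) \left(-36013\right) = \left(3 + \sqrt{45}\right) \left(-36013\right) = \left(3 + 3 \sqrt{5}\right) \left(-36013\right) = -108039 - 108039 \sqrt{5}$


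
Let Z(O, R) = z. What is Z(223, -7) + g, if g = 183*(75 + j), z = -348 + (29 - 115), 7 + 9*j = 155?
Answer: 48901/3 ≈ 16300.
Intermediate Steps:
j = 148/9 (j = -7/9 + (1/9)*155 = -7/9 + 155/9 = 148/9 ≈ 16.444)
z = -434 (z = -348 - 86 = -434)
g = 50203/3 (g = 183*(75 + 148/9) = 183*(823/9) = 50203/3 ≈ 16734.)
Z(O, R) = -434
Z(223, -7) + g = -434 + 50203/3 = 48901/3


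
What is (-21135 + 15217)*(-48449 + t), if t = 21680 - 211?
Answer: 159667640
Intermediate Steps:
t = 21469
(-21135 + 15217)*(-48449 + t) = (-21135 + 15217)*(-48449 + 21469) = -5918*(-26980) = 159667640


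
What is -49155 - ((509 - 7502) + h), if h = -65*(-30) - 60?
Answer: -44052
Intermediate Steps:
h = 1890 (h = 1950 - 60 = 1890)
-49155 - ((509 - 7502) + h) = -49155 - ((509 - 7502) + 1890) = -49155 - (-6993 + 1890) = -49155 - 1*(-5103) = -49155 + 5103 = -44052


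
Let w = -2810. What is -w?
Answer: 2810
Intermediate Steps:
-w = -1*(-2810) = 2810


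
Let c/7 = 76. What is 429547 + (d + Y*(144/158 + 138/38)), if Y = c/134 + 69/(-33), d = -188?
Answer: 474982256398/1106237 ≈ 4.2937e+5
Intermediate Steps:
c = 532 (c = 7*76 = 532)
Y = 1385/737 (Y = 532/134 + 69/(-33) = 532*(1/134) + 69*(-1/33) = 266/67 - 23/11 = 1385/737 ≈ 1.8792)
429547 + (d + Y*(144/158 + 138/38)) = 429547 + (-188 + 1385*(144/158 + 138/38)/737) = 429547 + (-188 + 1385*(144*(1/158) + 138*(1/38))/737) = 429547 + (-188 + 1385*(72/79 + 69/19)/737) = 429547 + (-188 + (1385/737)*(6819/1501)) = 429547 + (-188 + 9444315/1106237) = 429547 - 198528241/1106237 = 474982256398/1106237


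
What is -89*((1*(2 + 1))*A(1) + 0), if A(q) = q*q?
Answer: -267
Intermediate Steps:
A(q) = q**2
-89*((1*(2 + 1))*A(1) + 0) = -89*((1*(2 + 1))*1**2 + 0) = -89*((1*3)*1 + 0) = -89*(3*1 + 0) = -89*(3 + 0) = -89*3 = -267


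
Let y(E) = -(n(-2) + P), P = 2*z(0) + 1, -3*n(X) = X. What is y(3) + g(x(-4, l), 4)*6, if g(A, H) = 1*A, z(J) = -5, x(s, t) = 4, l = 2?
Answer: 97/3 ≈ 32.333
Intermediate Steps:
n(X) = -X/3
g(A, H) = A
P = -9 (P = 2*(-5) + 1 = -10 + 1 = -9)
y(E) = 25/3 (y(E) = -(-⅓*(-2) - 9) = -(⅔ - 9) = -1*(-25/3) = 25/3)
y(3) + g(x(-4, l), 4)*6 = 25/3 + 4*6 = 25/3 + 24 = 97/3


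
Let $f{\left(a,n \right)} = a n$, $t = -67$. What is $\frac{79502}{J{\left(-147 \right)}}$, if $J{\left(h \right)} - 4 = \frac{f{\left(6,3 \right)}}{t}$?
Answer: $\frac{2663317}{125} \approx 21307.0$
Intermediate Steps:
$J{\left(h \right)} = \frac{250}{67}$ ($J{\left(h \right)} = 4 + \frac{6 \cdot 3}{-67} = 4 + 18 \left(- \frac{1}{67}\right) = 4 - \frac{18}{67} = \frac{250}{67}$)
$\frac{79502}{J{\left(-147 \right)}} = \frac{79502}{\frac{250}{67}} = 79502 \cdot \frac{67}{250} = \frac{2663317}{125}$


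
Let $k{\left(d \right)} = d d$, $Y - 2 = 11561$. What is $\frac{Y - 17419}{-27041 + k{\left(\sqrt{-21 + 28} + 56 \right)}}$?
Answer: $\frac{4998096}{20393807} + \frac{23424 \sqrt{7}}{20393807} \approx 0.24812$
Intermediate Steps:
$Y = 11563$ ($Y = 2 + 11561 = 11563$)
$k{\left(d \right)} = d^{2}$
$\frac{Y - 17419}{-27041 + k{\left(\sqrt{-21 + 28} + 56 \right)}} = \frac{11563 - 17419}{-27041 + \left(\sqrt{-21 + 28} + 56\right)^{2}} = - \frac{5856}{-27041 + \left(\sqrt{7} + 56\right)^{2}} = - \frac{5856}{-27041 + \left(56 + \sqrt{7}\right)^{2}}$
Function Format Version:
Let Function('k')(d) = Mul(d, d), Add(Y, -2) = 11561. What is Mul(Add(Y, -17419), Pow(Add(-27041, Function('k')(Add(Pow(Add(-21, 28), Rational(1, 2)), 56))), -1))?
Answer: Add(Rational(4998096, 20393807), Mul(Rational(23424, 20393807), Pow(7, Rational(1, 2)))) ≈ 0.24812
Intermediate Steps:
Y = 11563 (Y = Add(2, 11561) = 11563)
Function('k')(d) = Pow(d, 2)
Mul(Add(Y, -17419), Pow(Add(-27041, Function('k')(Add(Pow(Add(-21, 28), Rational(1, 2)), 56))), -1)) = Mul(Add(11563, -17419), Pow(Add(-27041, Pow(Add(Pow(Add(-21, 28), Rational(1, 2)), 56), 2)), -1)) = Mul(-5856, Pow(Add(-27041, Pow(Add(Pow(7, Rational(1, 2)), 56), 2)), -1)) = Mul(-5856, Pow(Add(-27041, Pow(Add(56, Pow(7, Rational(1, 2))), 2)), -1))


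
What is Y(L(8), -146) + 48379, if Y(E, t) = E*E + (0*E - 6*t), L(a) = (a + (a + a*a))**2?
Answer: 41009255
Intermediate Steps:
L(a) = (a**2 + 2*a)**2 (L(a) = (a + (a + a**2))**2 = (a**2 + 2*a)**2)
Y(E, t) = E**2 - 6*t (Y(E, t) = E**2 + (0 - 6*t) = E**2 - 6*t)
Y(L(8), -146) + 48379 = ((8**2*(2 + 8)**2)**2 - 6*(-146)) + 48379 = ((64*10**2)**2 + 876) + 48379 = ((64*100)**2 + 876) + 48379 = (6400**2 + 876) + 48379 = (40960000 + 876) + 48379 = 40960876 + 48379 = 41009255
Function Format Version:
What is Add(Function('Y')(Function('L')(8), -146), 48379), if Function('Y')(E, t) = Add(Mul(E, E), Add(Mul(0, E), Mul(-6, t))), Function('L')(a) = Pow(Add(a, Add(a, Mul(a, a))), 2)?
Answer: 41009255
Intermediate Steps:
Function('L')(a) = Pow(Add(Pow(a, 2), Mul(2, a)), 2) (Function('L')(a) = Pow(Add(a, Add(a, Pow(a, 2))), 2) = Pow(Add(Pow(a, 2), Mul(2, a)), 2))
Function('Y')(E, t) = Add(Pow(E, 2), Mul(-6, t)) (Function('Y')(E, t) = Add(Pow(E, 2), Add(0, Mul(-6, t))) = Add(Pow(E, 2), Mul(-6, t)))
Add(Function('Y')(Function('L')(8), -146), 48379) = Add(Add(Pow(Mul(Pow(8, 2), Pow(Add(2, 8), 2)), 2), Mul(-6, -146)), 48379) = Add(Add(Pow(Mul(64, Pow(10, 2)), 2), 876), 48379) = Add(Add(Pow(Mul(64, 100), 2), 876), 48379) = Add(Add(Pow(6400, 2), 876), 48379) = Add(Add(40960000, 876), 48379) = Add(40960876, 48379) = 41009255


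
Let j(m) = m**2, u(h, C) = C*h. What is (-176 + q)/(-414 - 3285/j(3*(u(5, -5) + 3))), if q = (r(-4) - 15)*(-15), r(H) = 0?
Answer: -23716/200741 ≈ -0.11814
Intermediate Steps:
q = 225 (q = (0 - 15)*(-15) = -15*(-15) = 225)
(-176 + q)/(-414 - 3285/j(3*(u(5, -5) + 3))) = (-176 + 225)/(-414 - 3285*1/(9*(-5*5 + 3)**2)) = 49/(-414 - 3285*1/(9*(-25 + 3)**2)) = 49/(-414 - 3285/((3*(-22))**2)) = 49/(-414 - 3285/((-66)**2)) = 49/(-414 - 3285/4356) = 49/(-414 - 3285*1/4356) = 49/(-414 - 365/484) = 49/(-200741/484) = 49*(-484/200741) = -23716/200741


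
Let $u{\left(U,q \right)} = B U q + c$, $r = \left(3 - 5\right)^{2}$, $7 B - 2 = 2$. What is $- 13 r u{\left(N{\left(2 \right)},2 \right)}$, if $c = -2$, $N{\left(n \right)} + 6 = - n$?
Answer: $\frac{4056}{7} \approx 579.43$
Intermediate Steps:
$N{\left(n \right)} = -6 - n$
$B = \frac{4}{7}$ ($B = \frac{2}{7} + \frac{1}{7} \cdot 2 = \frac{2}{7} + \frac{2}{7} = \frac{4}{7} \approx 0.57143$)
$r = 4$ ($r = \left(-2\right)^{2} = 4$)
$u{\left(U,q \right)} = -2 + \frac{4 U q}{7}$ ($u{\left(U,q \right)} = \frac{4 U}{7} q - 2 = \frac{4 U q}{7} - 2 = -2 + \frac{4 U q}{7}$)
$- 13 r u{\left(N{\left(2 \right)},2 \right)} = \left(-13\right) 4 \left(-2 + \frac{4}{7} \left(-6 - 2\right) 2\right) = - 52 \left(-2 + \frac{4}{7} \left(-6 - 2\right) 2\right) = - 52 \left(-2 + \frac{4}{7} \left(-8\right) 2\right) = - 52 \left(-2 - \frac{64}{7}\right) = \left(-52\right) \left(- \frac{78}{7}\right) = \frac{4056}{7}$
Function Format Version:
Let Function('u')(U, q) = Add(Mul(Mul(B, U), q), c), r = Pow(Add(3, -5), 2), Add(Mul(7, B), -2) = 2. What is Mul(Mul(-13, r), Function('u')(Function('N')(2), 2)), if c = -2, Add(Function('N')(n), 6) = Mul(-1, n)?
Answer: Rational(4056, 7) ≈ 579.43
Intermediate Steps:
Function('N')(n) = Add(-6, Mul(-1, n))
B = Rational(4, 7) (B = Add(Rational(2, 7), Mul(Rational(1, 7), 2)) = Add(Rational(2, 7), Rational(2, 7)) = Rational(4, 7) ≈ 0.57143)
r = 4 (r = Pow(-2, 2) = 4)
Function('u')(U, q) = Add(-2, Mul(Rational(4, 7), U, q)) (Function('u')(U, q) = Add(Mul(Mul(Rational(4, 7), U), q), -2) = Add(Mul(Rational(4, 7), U, q), -2) = Add(-2, Mul(Rational(4, 7), U, q)))
Mul(Mul(-13, r), Function('u')(Function('N')(2), 2)) = Mul(Mul(-13, 4), Add(-2, Mul(Rational(4, 7), Add(-6, Mul(-1, 2)), 2))) = Mul(-52, Add(-2, Mul(Rational(4, 7), Add(-6, -2), 2))) = Mul(-52, Add(-2, Mul(Rational(4, 7), -8, 2))) = Mul(-52, Add(-2, Rational(-64, 7))) = Mul(-52, Rational(-78, 7)) = Rational(4056, 7)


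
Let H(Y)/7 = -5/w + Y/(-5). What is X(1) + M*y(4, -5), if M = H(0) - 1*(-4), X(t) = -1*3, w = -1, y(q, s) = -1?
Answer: -42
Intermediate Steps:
X(t) = -3
H(Y) = 35 - 7*Y/5 (H(Y) = 7*(-5/(-1) + Y/(-5)) = 7*(-5*(-1) + Y*(-⅕)) = 7*(5 - Y/5) = 35 - 7*Y/5)
M = 39 (M = (35 - 7/5*0) - 1*(-4) = (35 + 0) + 4 = 35 + 4 = 39)
X(1) + M*y(4, -5) = -3 + 39*(-1) = -3 - 39 = -42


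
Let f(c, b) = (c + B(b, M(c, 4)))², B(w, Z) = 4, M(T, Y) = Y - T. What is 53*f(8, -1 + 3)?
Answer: 7632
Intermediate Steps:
f(c, b) = (4 + c)² (f(c, b) = (c + 4)² = (4 + c)²)
53*f(8, -1 + 3) = 53*(4 + 8)² = 53*12² = 53*144 = 7632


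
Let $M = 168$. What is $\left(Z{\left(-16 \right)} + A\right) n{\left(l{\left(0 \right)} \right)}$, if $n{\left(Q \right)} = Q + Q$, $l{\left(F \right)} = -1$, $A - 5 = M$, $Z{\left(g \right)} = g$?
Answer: $-314$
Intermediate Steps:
$A = 173$ ($A = 5 + 168 = 173$)
$n{\left(Q \right)} = 2 Q$
$\left(Z{\left(-16 \right)} + A\right) n{\left(l{\left(0 \right)} \right)} = \left(-16 + 173\right) 2 \left(-1\right) = 157 \left(-2\right) = -314$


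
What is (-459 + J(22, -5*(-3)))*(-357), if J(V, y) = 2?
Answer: 163149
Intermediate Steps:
(-459 + J(22, -5*(-3)))*(-357) = (-459 + 2)*(-357) = -457*(-357) = 163149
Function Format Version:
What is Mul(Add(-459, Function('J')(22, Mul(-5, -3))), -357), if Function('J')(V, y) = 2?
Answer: 163149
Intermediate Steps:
Mul(Add(-459, Function('J')(22, Mul(-5, -3))), -357) = Mul(Add(-459, 2), -357) = Mul(-457, -357) = 163149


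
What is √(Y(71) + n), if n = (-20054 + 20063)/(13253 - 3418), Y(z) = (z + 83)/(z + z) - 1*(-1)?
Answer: √1016855884415/698285 ≈ 1.4441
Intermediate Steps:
Y(z) = 1 + (83 + z)/(2*z) (Y(z) = (83 + z)/((2*z)) + 1 = (83 + z)*(1/(2*z)) + 1 = (83 + z)/(2*z) + 1 = 1 + (83 + z)/(2*z))
n = 9/9835 ≈ 0.00091510
√(Y(71) + n) = √((½)*(83 + 3*71)/71 + 9/9835) = √((½)*(1/71)*(83 + 213) + 9/9835) = √((½)*(1/71)*296 + 9/9835) = √(148/71 + 9/9835) = √(1456219/698285) = √1016855884415/698285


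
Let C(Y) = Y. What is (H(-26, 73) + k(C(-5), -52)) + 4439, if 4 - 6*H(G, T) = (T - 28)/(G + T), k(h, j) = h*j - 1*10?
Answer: 1322441/282 ≈ 4689.5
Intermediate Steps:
k(h, j) = -10 + h*j (k(h, j) = h*j - 10 = -10 + h*j)
H(G, T) = ⅔ - (-28 + T)/(6*(G + T)) (H(G, T) = ⅔ - (T - 28)/(6*(G + T)) = ⅔ - (-28 + T)/(6*(G + T)))
(H(-26, 73) + k(C(-5), -52)) + 4439 = ((28 + 3*73 + 4*(-26))/(6*(-26 + 73)) + (-10 - 5*(-52))) + 4439 = ((⅙)*(28 + 219 - 104)/47 + (-10 + 260)) + 4439 = ((⅙)*(1/47)*143 + 250) + 4439 = (143/282 + 250) + 4439 = 70643/282 + 4439 = 1322441/282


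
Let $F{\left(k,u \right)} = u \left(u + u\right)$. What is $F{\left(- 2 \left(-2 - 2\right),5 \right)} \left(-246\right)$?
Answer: $-12300$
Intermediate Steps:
$F{\left(k,u \right)} = 2 u^{2}$ ($F{\left(k,u \right)} = u 2 u = 2 u^{2}$)
$F{\left(- 2 \left(-2 - 2\right),5 \right)} \left(-246\right) = 2 \cdot 5^{2} \left(-246\right) = 2 \cdot 25 \left(-246\right) = 50 \left(-246\right) = -12300$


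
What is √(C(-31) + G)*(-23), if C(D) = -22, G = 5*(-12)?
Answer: -23*I*√82 ≈ -208.27*I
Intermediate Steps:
G = -60
√(C(-31) + G)*(-23) = √(-22 - 60)*(-23) = √(-82)*(-23) = (I*√82)*(-23) = -23*I*√82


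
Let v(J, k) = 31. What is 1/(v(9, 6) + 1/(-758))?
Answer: 758/23497 ≈ 0.032259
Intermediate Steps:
1/(v(9, 6) + 1/(-758)) = 1/(31 + 1/(-758)) = 1/(31 - 1/758) = 1/(23497/758) = 758/23497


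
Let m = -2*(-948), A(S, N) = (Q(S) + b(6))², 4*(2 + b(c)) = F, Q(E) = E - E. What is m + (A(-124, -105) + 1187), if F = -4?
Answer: 3092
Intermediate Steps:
Q(E) = 0
b(c) = -3 (b(c) = -2 + (¼)*(-4) = -2 - 1 = -3)
A(S, N) = 9 (A(S, N) = (0 - 3)² = (-3)² = 9)
m = 1896
m + (A(-124, -105) + 1187) = 1896 + (9 + 1187) = 1896 + 1196 = 3092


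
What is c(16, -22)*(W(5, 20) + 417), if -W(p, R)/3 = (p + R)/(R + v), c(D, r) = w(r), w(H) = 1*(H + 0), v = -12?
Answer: -35871/4 ≈ -8967.8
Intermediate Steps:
w(H) = H (w(H) = 1*H = H)
c(D, r) = r
W(p, R) = -3*(R + p)/(-12 + R) (W(p, R) = -3*(p + R)/(R - 12) = -3*(R + p)/(-12 + R))
c(16, -22)*(W(5, 20) + 417) = -22*(3*(-1*20 - 1*5)/(-12 + 20) + 417) = -22*(3*(-20 - 5)/8 + 417) = -22*(3*(⅛)*(-25) + 417) = -22*(-75/8 + 417) = -22*3261/8 = -35871/4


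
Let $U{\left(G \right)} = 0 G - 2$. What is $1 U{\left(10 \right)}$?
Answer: $-2$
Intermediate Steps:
$U{\left(G \right)} = -2$ ($U{\left(G \right)} = 0 - 2 = -2$)
$1 U{\left(10 \right)} = 1 \left(-2\right) = -2$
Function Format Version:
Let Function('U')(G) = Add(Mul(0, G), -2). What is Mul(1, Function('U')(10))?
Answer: -2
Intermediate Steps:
Function('U')(G) = -2 (Function('U')(G) = Add(0, -2) = -2)
Mul(1, Function('U')(10)) = Mul(1, -2) = -2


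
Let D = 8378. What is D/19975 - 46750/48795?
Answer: -105005348/194936025 ≈ -0.53867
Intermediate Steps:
D/19975 - 46750/48795 = 8378/19975 - 46750/48795 = 8378*(1/19975) - 46750*1/48795 = 8378/19975 - 9350/9759 = -105005348/194936025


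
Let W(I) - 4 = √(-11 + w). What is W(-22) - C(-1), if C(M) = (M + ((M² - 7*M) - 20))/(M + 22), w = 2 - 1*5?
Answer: 97/21 + I*√14 ≈ 4.619 + 3.7417*I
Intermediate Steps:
w = -3 (w = 2 - 5 = -3)
W(I) = 4 + I*√14 (W(I) = 4 + √(-11 - 3) = 4 + √(-14) = 4 + I*√14)
C(M) = (-20 + M² - 6*M)/(22 + M) (C(M) = (M + (-20 + M² - 7*M))/(22 + M) = (-20 + M² - 6*M)/(22 + M))
W(-22) - C(-1) = (4 + I*√14) - (-20 + (-1)² - 6*(-1))/(22 - 1) = (4 + I*√14) - (-20 + 1 + 6)/21 = (4 + I*√14) - (-13)/21 = (4 + I*√14) - 1*(-13/21) = (4 + I*√14) + 13/21 = 97/21 + I*√14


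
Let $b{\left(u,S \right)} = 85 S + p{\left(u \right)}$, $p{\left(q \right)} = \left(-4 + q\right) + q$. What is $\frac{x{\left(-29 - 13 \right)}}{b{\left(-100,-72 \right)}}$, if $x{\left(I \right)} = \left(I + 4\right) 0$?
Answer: $0$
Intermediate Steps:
$p{\left(q \right)} = -4 + 2 q$
$b{\left(u,S \right)} = -4 + 2 u + 85 S$ ($b{\left(u,S \right)} = 85 S + \left(-4 + 2 u\right) = -4 + 2 u + 85 S$)
$x{\left(I \right)} = 0$ ($x{\left(I \right)} = \left(4 + I\right) 0 = 0$)
$\frac{x{\left(-29 - 13 \right)}}{b{\left(-100,-72 \right)}} = \frac{0}{-4 + 2 \left(-100\right) + 85 \left(-72\right)} = \frac{0}{-4 - 200 - 6120} = \frac{0}{-6324} = 0 \left(- \frac{1}{6324}\right) = 0$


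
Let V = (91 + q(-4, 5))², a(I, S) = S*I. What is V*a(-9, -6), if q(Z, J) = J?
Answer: 497664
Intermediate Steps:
a(I, S) = I*S
V = 9216 (V = (91 + 5)² = 96² = 9216)
V*a(-9, -6) = 9216*(-9*(-6)) = 9216*54 = 497664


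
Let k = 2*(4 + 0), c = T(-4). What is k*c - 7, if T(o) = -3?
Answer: -31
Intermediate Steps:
c = -3
k = 8 (k = 2*4 = 8)
k*c - 7 = 8*(-3) - 7 = -24 - 7 = -31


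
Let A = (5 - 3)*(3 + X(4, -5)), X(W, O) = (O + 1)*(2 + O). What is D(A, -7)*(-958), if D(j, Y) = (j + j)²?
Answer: -3448800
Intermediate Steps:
X(W, O) = (1 + O)*(2 + O)
A = 30 (A = (5 - 3)*(3 + (2 + (-5)² + 3*(-5))) = 2*(3 + (2 + 25 - 15)) = 2*(3 + 12) = 2*15 = 30)
D(j, Y) = 4*j² (D(j, Y) = (2*j)² = 4*j²)
D(A, -7)*(-958) = (4*30²)*(-958) = (4*900)*(-958) = 3600*(-958) = -3448800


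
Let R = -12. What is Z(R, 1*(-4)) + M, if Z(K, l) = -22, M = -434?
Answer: -456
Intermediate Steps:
Z(R, 1*(-4)) + M = -22 - 434 = -456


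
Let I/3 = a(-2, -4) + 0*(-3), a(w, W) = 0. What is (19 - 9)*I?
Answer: 0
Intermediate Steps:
I = 0 (I = 3*(0 + 0*(-3)) = 3*(0 + 0) = 3*0 = 0)
(19 - 9)*I = (19 - 9)*0 = 10*0 = 0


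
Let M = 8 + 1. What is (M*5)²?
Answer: 2025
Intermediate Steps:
M = 9
(M*5)² = (9*5)² = 45² = 2025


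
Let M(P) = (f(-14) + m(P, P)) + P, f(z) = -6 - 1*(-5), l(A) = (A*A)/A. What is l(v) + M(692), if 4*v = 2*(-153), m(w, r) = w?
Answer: 2613/2 ≈ 1306.5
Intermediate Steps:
v = -153/2 (v = (2*(-153))/4 = (¼)*(-306) = -153/2 ≈ -76.500)
l(A) = A (l(A) = A²/A = A)
f(z) = -1 (f(z) = -6 + 5 = -1)
M(P) = -1 + 2*P (M(P) = (-1 + P) + P = -1 + 2*P)
l(v) + M(692) = -153/2 + (-1 + 2*692) = -153/2 + (-1 + 1384) = -153/2 + 1383 = 2613/2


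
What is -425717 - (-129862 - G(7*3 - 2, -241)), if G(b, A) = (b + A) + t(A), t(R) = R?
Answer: -296318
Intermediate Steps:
G(b, A) = b + 2*A (G(b, A) = (b + A) + A = (A + b) + A = b + 2*A)
-425717 - (-129862 - G(7*3 - 2, -241)) = -425717 - (-129862 - ((7*3 - 2) + 2*(-241))) = -425717 - (-129862 - ((21 - 2) - 482)) = -425717 - (-129862 - (19 - 482)) = -425717 - (-129862 - 1*(-463)) = -425717 - (-129862 + 463) = -425717 - 1*(-129399) = -425717 + 129399 = -296318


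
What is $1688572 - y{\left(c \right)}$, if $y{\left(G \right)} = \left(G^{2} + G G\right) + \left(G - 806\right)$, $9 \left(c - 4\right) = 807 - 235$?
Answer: $\frac{136094818}{81} \approx 1.6802 \cdot 10^{6}$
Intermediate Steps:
$c = \frac{608}{9}$ ($c = 4 + \frac{807 - 235}{9} = 4 + \frac{1}{9} \cdot 572 = 4 + \frac{572}{9} = \frac{608}{9} \approx 67.556$)
$y{\left(G \right)} = -806 + G + 2 G^{2}$ ($y{\left(G \right)} = \left(G^{2} + G^{2}\right) + \left(-806 + G\right) = 2 G^{2} + \left(-806 + G\right) = -806 + G + 2 G^{2}$)
$1688572 - y{\left(c \right)} = 1688572 - \left(-806 + \frac{608}{9} + 2 \left(\frac{608}{9}\right)^{2}\right) = 1688572 - \left(-806 + \frac{608}{9} + 2 \cdot \frac{369664}{81}\right) = 1688572 - \left(-806 + \frac{608}{9} + \frac{739328}{81}\right) = 1688572 - \frac{679514}{81} = \frac{136094818}{81}$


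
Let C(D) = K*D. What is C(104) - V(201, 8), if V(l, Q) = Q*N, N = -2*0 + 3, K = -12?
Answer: -1272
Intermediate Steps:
N = 3 (N = 0 + 3 = 3)
V(l, Q) = 3*Q (V(l, Q) = Q*3 = 3*Q)
C(D) = -12*D
C(104) - V(201, 8) = -12*104 - 3*8 = -1248 - 1*24 = -1248 - 24 = -1272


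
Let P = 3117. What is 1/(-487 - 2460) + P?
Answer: 9185798/2947 ≈ 3117.0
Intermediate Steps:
1/(-487 - 2460) + P = 1/(-487 - 2460) + 3117 = 1/(-2947) + 3117 = -1/2947 + 3117 = 9185798/2947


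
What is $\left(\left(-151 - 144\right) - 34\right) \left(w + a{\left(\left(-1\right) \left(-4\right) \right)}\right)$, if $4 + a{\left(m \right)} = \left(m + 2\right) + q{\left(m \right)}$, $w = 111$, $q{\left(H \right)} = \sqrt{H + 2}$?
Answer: $-37177 - 329 \sqrt{6} \approx -37983.0$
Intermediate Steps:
$q{\left(H \right)} = \sqrt{2 + H}$
$a{\left(m \right)} = -2 + m + \sqrt{2 + m}$ ($a{\left(m \right)} = -4 + \left(\left(m + 2\right) + \sqrt{2 + m}\right) = -4 + \left(\left(2 + m\right) + \sqrt{2 + m}\right) = -4 + \left(2 + m + \sqrt{2 + m}\right) = -2 + m + \sqrt{2 + m}$)
$\left(\left(-151 - 144\right) - 34\right) \left(w + a{\left(\left(-1\right) \left(-4\right) \right)}\right) = \left(\left(-151 - 144\right) - 34\right) \left(111 - \left(-2 - \sqrt{2 - -4}\right)\right) = \left(-295 - 34\right) \left(111 + \left(-2 + 4 + \sqrt{2 + 4}\right)\right) = - 329 \left(111 + \left(-2 + 4 + \sqrt{6}\right)\right) = - 329 \left(111 + \left(2 + \sqrt{6}\right)\right) = - 329 \left(113 + \sqrt{6}\right) = -37177 - 329 \sqrt{6}$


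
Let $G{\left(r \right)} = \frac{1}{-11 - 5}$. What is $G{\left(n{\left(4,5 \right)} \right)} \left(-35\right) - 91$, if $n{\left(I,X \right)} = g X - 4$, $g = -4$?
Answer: $- \frac{1421}{16} \approx -88.813$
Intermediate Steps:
$n{\left(I,X \right)} = -4 - 4 X$ ($n{\left(I,X \right)} = - 4 X - 4 = -4 - 4 X$)
$G{\left(r \right)} = - \frac{1}{16}$ ($G{\left(r \right)} = \frac{1}{-16} = - \frac{1}{16}$)
$G{\left(n{\left(4,5 \right)} \right)} \left(-35\right) - 91 = \left(- \frac{1}{16}\right) \left(-35\right) - 91 = \frac{35}{16} - 91 = - \frac{1421}{16}$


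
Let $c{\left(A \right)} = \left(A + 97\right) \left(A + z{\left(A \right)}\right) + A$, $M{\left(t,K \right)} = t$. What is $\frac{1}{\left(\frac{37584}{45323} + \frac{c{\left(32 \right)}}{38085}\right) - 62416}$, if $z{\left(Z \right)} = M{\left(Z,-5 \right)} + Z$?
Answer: $- \frac{1726126455}{107735914698272} \approx -1.6022 \cdot 10^{-5}$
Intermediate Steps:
$z{\left(Z \right)} = 2 Z$ ($z{\left(Z \right)} = Z + Z = 2 Z$)
$c{\left(A \right)} = A + 3 A \left(97 + A\right)$ ($c{\left(A \right)} = \left(A + 97\right) \left(A + 2 A\right) + A = \left(97 + A\right) 3 A + A = 3 A \left(97 + A\right) + A = A + 3 A \left(97 + A\right)$)
$\frac{1}{\left(\frac{37584}{45323} + \frac{c{\left(32 \right)}}{38085}\right) - 62416} = \frac{1}{\left(\frac{37584}{45323} + \frac{32 \left(292 + 3 \cdot 32\right)}{38085}\right) - 62416} = \frac{1}{\left(37584 \cdot \frac{1}{45323} + 32 \left(292 + 96\right) \frac{1}{38085}\right) - 62416} = \frac{1}{\left(\frac{37584}{45323} + 32 \cdot 388 \cdot \frac{1}{38085}\right) - 62416} = \frac{1}{\left(\frac{37584}{45323} + 12416 \cdot \frac{1}{38085}\right) - 62416} = \frac{1}{\left(\frac{37584}{45323} + \frac{12416}{38085}\right) - 62416} = \frac{1}{\frac{1994117008}{1726126455} - 62416} = \frac{1}{- \frac{107735914698272}{1726126455}} = - \frac{1726126455}{107735914698272}$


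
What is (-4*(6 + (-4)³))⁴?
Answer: 2897022976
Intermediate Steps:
(-4*(6 + (-4)³))⁴ = (-4*(6 - 64))⁴ = (-4*(-58))⁴ = 232⁴ = 2897022976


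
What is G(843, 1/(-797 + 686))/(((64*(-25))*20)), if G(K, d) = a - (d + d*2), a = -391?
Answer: 7233/592000 ≈ 0.012218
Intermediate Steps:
G(K, d) = -391 - 3*d (G(K, d) = -391 - (d + d*2) = -391 - (d + 2*d) = -391 - 3*d)
G(843, 1/(-797 + 686))/(((64*(-25))*20)) = (-391 - 3/(-797 + 686))/(((64*(-25))*20)) = (-391 - 3/(-111))/((-1600*20)) = (-391 - 3*(-1/111))/(-32000) = (-391 + 1/37)*(-1/32000) = -14466/37*(-1/32000) = 7233/592000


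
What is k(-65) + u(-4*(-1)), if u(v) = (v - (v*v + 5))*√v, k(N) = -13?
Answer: -47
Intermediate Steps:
u(v) = √v*(-5 + v - v²) (u(v) = (v - (v² + 5))*√v = (v - (5 + v²))*√v = (v + (-5 - v²))*√v = (-5 + v - v²)*√v = √v*(-5 + v - v²))
k(-65) + u(-4*(-1)) = -13 + √(-4*(-1))*(-5 - 4*(-1) - (-4*(-1))²) = -13 + √4*(-5 + 4 - 1*4²) = -13 + 2*(-5 + 4 - 1*16) = -13 + 2*(-5 + 4 - 16) = -13 + 2*(-17) = -13 - 34 = -47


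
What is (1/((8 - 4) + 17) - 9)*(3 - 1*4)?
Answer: 188/21 ≈ 8.9524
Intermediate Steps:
(1/((8 - 4) + 17) - 9)*(3 - 1*4) = (1/(4 + 17) - 9)*(3 - 4) = (1/21 - 9)*(-1) = -188/21*(-1) = 188/21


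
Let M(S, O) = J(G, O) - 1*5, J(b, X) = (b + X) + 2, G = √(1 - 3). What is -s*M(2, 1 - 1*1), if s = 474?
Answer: 1422 - 474*I*√2 ≈ 1422.0 - 670.34*I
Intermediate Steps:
G = I*√2 (G = √(-2) = I*√2 ≈ 1.4142*I)
J(b, X) = 2 + X + b (J(b, X) = (X + b) + 2 = 2 + X + b)
M(S, O) = -3 + O + I*√2 (M(S, O) = (2 + O + I*√2) - 1*5 = (2 + O + I*√2) - 5 = -3 + O + I*√2)
-s*M(2, 1 - 1*1) = -474*(-3 + (1 - 1*1) + I*√2) = -474*(-3 + (1 - 1) + I*√2) = -474*(-3 + 0 + I*√2) = -474*(-3 + I*√2) = -(-1422 + 474*I*√2) = 1422 - 474*I*√2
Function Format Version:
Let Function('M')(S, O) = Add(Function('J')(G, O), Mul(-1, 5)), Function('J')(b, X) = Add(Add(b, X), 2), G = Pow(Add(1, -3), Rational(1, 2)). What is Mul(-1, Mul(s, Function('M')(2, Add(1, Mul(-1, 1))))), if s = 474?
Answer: Add(1422, Mul(-474, I, Pow(2, Rational(1, 2)))) ≈ Add(1422.0, Mul(-670.34, I))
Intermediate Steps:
G = Mul(I, Pow(2, Rational(1, 2))) (G = Pow(-2, Rational(1, 2)) = Mul(I, Pow(2, Rational(1, 2))) ≈ Mul(1.4142, I))
Function('J')(b, X) = Add(2, X, b) (Function('J')(b, X) = Add(Add(X, b), 2) = Add(2, X, b))
Function('M')(S, O) = Add(-3, O, Mul(I, Pow(2, Rational(1, 2)))) (Function('M')(S, O) = Add(Add(2, O, Mul(I, Pow(2, Rational(1, 2)))), Mul(-1, 5)) = Add(Add(2, O, Mul(I, Pow(2, Rational(1, 2)))), -5) = Add(-3, O, Mul(I, Pow(2, Rational(1, 2)))))
Mul(-1, Mul(s, Function('M')(2, Add(1, Mul(-1, 1))))) = Mul(-1, Mul(474, Add(-3, Add(1, Mul(-1, 1)), Mul(I, Pow(2, Rational(1, 2)))))) = Mul(-1, Mul(474, Add(-3, Add(1, -1), Mul(I, Pow(2, Rational(1, 2)))))) = Mul(-1, Mul(474, Add(-3, 0, Mul(I, Pow(2, Rational(1, 2)))))) = Mul(-1, Mul(474, Add(-3, Mul(I, Pow(2, Rational(1, 2)))))) = Mul(-1, Add(-1422, Mul(474, I, Pow(2, Rational(1, 2))))) = Add(1422, Mul(-474, I, Pow(2, Rational(1, 2))))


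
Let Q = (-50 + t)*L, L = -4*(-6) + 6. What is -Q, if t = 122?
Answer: -2160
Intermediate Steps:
L = 30 (L = 24 + 6 = 30)
Q = 2160 (Q = (-50 + 122)*30 = 72*30 = 2160)
-Q = -1*2160 = -2160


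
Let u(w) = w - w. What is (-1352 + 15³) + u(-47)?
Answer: 2023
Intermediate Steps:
u(w) = 0
(-1352 + 15³) + u(-47) = (-1352 + 15³) + 0 = (-1352 + 3375) + 0 = 2023 + 0 = 2023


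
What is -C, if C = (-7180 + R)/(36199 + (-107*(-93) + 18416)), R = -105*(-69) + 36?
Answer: -101/64566 ≈ -0.0015643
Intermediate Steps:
R = 7281 (R = 7245 + 36 = 7281)
C = 101/64566 (C = (-7180 + 7281)/(36199 + (-107*(-93) + 18416)) = 101/(36199 + (9951 + 18416)) = 101/(36199 + 28367) = 101/64566 ≈ 0.0015643)
-C = -1*101/64566 = -101/64566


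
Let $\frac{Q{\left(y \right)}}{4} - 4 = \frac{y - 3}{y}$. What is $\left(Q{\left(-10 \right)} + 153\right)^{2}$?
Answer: $\frac{758641}{25} \approx 30346.0$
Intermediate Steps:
$Q{\left(y \right)} = 16 + \frac{4 \left(-3 + y\right)}{y}$ ($Q{\left(y \right)} = 16 + 4 \frac{y - 3}{y} = 16 + 4 \frac{-3 + y}{y} = 16 + \frac{4 \left(-3 + y\right)}{y}$)
$\left(Q{\left(-10 \right)} + 153\right)^{2} = \left(\left(20 - \frac{12}{-10}\right) + 153\right)^{2} = \left(\left(20 - - \frac{6}{5}\right) + 153\right)^{2} = \left(\left(20 + \frac{6}{5}\right) + 153\right)^{2} = \left(\frac{106}{5} + 153\right)^{2} = \left(\frac{871}{5}\right)^{2} = \frac{758641}{25}$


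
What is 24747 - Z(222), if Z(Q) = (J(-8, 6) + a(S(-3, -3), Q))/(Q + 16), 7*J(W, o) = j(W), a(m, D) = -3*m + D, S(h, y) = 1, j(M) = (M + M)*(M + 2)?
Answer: 41226873/1666 ≈ 24746.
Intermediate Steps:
j(M) = 2*M*(2 + M) (j(M) = (2*M)*(2 + M) = 2*M*(2 + M))
a(m, D) = D - 3*m
J(W, o) = 2*W*(2 + W)/7 (J(W, o) = (2*W*(2 + W))/7 = 2*W*(2 + W)/7)
Z(Q) = (75/7 + Q)/(16 + Q) (Z(Q) = ((2/7)*(-8)*(2 - 8) + (Q - 3*1))/(Q + 16) = ((2/7)*(-8)*(-6) + (Q - 3))/(16 + Q) = (96/7 + (-3 + Q))/(16 + Q) = (75/7 + Q)/(16 + Q))
24747 - Z(222) = 24747 - (75/7 + 222)/(16 + 222) = 24747 - 1629/(238*7) = 24747 - 1*1629/1666 = 24747 - 1629/1666 = 41226873/1666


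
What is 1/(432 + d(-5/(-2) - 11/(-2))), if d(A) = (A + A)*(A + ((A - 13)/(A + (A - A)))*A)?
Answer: 1/480 ≈ 0.0020833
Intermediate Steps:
d(A) = 2*A*(-13 + 2*A) (d(A) = (2*A)*(A + ((-13 + A)/(A + 0))*A) = (2*A)*(A + ((-13 + A)/A)*A) = (2*A)*(A + (-13 + A)) = (2*A)*(-13 + 2*A) = 2*A*(-13 + 2*A))
1/(432 + d(-5/(-2) - 11/(-2))) = 1/(432 + 2*(-5/(-2) - 11/(-2))*(-13 + 2*(-5/(-2) - 11/(-2)))) = 1/(432 + 2*(-5*(-1/2) - 11*(-1/2))*(-13 + 2*(-5*(-1/2) - 11*(-1/2)))) = 1/(432 + 2*(5/2 + 11/2)*(-13 + 2*(5/2 + 11/2))) = 1/(432 + 2*8*(-13 + 2*8)) = 1/(432 + 2*8*(-13 + 16)) = 1/(432 + 2*8*3) = 1/(432 + 48) = 1/480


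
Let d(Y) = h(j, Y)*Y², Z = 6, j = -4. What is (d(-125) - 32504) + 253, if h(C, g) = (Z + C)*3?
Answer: 61499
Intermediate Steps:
h(C, g) = 18 + 3*C (h(C, g) = (6 + C)*3 = 18 + 3*C)
d(Y) = 6*Y² (d(Y) = (18 + 3*(-4))*Y² = (18 - 12)*Y² = 6*Y²)
(d(-125) - 32504) + 253 = (6*(-125)² - 32504) + 253 = (6*15625 - 32504) + 253 = (93750 - 32504) + 253 = 61246 + 253 = 61499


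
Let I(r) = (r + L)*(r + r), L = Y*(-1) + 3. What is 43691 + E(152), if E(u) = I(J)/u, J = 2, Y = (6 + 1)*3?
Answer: 830121/19 ≈ 43691.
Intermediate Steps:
Y = 21 (Y = 7*3 = 21)
L = -18 (L = 21*(-1) + 3 = -21 + 3 = -18)
I(r) = 2*r*(-18 + r) (I(r) = (r - 18)*(r + r) = (-18 + r)*(2*r) = 2*r*(-18 + r))
E(u) = -64/u (E(u) = (2*2*(-18 + 2))/u = (2*2*(-16))/u = -64/u)
43691 + E(152) = 43691 - 64/152 = 43691 - 64*1/152 = 43691 - 8/19 = 830121/19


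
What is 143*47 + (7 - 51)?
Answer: 6677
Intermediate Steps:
143*47 + (7 - 51) = 6721 - 44 = 6677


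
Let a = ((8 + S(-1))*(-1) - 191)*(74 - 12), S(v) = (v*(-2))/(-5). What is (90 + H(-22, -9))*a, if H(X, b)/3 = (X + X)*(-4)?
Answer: -38047788/5 ≈ -7.6096e+6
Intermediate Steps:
S(v) = 2*v/5 (S(v) = -2*v*(-⅕) = 2*v/5)
H(X, b) = -24*X (H(X, b) = 3*((X + X)*(-4)) = 3*((2*X)*(-4)) = 3*(-8*X) = -24*X)
a = -61566/5 (a = ((8 + (⅖)*(-1))*(-1) - 191)*(74 - 12) = ((8 - ⅖)*(-1) - 191)*62 = ((38/5)*(-1) - 191)*62 = (-38/5 - 191)*62 = -993/5*62 = -61566/5 ≈ -12313.)
(90 + H(-22, -9))*a = (90 - 24*(-22))*(-61566/5) = (90 + 528)*(-61566/5) = 618*(-61566/5) = -38047788/5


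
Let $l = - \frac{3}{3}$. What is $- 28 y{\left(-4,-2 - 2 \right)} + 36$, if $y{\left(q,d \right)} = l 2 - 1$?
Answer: $120$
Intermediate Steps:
$l = -1$ ($l = \left(-3\right) \frac{1}{3} = -1$)
$y{\left(q,d \right)} = -3$ ($y{\left(q,d \right)} = \left(-1\right) 2 - 1 = -2 - 1 = -3$)
$- 28 y{\left(-4,-2 - 2 \right)} + 36 = \left(-28\right) \left(-3\right) + 36 = 84 + 36 = 120$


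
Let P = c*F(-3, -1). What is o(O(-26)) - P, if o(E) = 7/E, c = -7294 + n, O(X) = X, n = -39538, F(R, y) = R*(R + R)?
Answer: 21917369/26 ≈ 8.4298e+5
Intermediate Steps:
F(R, y) = 2*R² (F(R, y) = R*(2*R) = 2*R²)
c = -46832 (c = -7294 - 39538 = -46832)
P = -842976 (P = -93664*(-3)² = -93664*9 = -46832*18 = -842976)
o(O(-26)) - P = 7/(-26) - 1*(-842976) = 7*(-1/26) + 842976 = -7/26 + 842976 = 21917369/26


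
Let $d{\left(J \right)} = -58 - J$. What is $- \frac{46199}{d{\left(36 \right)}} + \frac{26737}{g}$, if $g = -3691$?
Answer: $\frac{168007231}{346954} \approx 484.23$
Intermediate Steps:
$- \frac{46199}{d{\left(36 \right)}} + \frac{26737}{g} = - \frac{46199}{-58 - 36} + \frac{26737}{-3691} = - \frac{46199}{-58 - 36} + 26737 \left(- \frac{1}{3691}\right) = - \frac{46199}{-94} - \frac{26737}{3691} = \left(-46199\right) \left(- \frac{1}{94}\right) - \frac{26737}{3691} = \frac{46199}{94} - \frac{26737}{3691} = \frac{168007231}{346954}$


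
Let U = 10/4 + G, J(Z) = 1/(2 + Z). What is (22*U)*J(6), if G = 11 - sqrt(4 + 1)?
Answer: 297/8 - 11*sqrt(5)/4 ≈ 30.976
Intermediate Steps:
G = 11 - sqrt(5) ≈ 8.7639
U = 27/2 - sqrt(5) (U = 10/4 + (11 - sqrt(5)) = 10*(1/4) + (11 - sqrt(5)) = 5/2 + (11 - sqrt(5)) = 27/2 - sqrt(5) ≈ 11.264)
(22*U)*J(6) = (22*(27/2 - sqrt(5)))/(2 + 6) = (297 - 22*sqrt(5))/8 = (297 - 22*sqrt(5))*(1/8) = 297/8 - 11*sqrt(5)/4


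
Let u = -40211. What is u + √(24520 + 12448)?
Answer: -40211 + 2*√9242 ≈ -40019.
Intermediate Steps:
u + √(24520 + 12448) = -40211 + √(24520 + 12448) = -40211 + √36968 = -40211 + 2*√9242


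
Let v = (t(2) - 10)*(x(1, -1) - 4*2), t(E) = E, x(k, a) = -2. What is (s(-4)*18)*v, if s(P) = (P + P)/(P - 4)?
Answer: 1440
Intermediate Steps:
s(P) = 2*P/(-4 + P) (s(P) = (2*P)/(-4 + P) = 2*P/(-4 + P))
v = 80 (v = (2 - 10)*(-2 - 4*2) = -8*(-2 - 8) = -8*(-10) = 80)
(s(-4)*18)*v = ((2*(-4)/(-4 - 4))*18)*80 = ((2*(-4)/(-8))*18)*80 = ((2*(-4)*(-1/8))*18)*80 = (1*18)*80 = 18*80 = 1440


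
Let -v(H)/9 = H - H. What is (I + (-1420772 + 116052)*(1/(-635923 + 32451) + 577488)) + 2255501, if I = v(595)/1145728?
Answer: -28418171156296358/37717 ≈ -7.5346e+11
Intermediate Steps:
v(H) = 0 (v(H) = -9*(H - H) = -9*0 = 0)
I = 0 (I = 0/1145728 = 0*(1/1145728) = 0)
(I + (-1420772 + 116052)*(1/(-635923 + 32451) + 577488)) + 2255501 = (0 + (-1420772 + 116052)*(1/(-635923 + 32451) + 577488)) + 2255501 = (0 - 1304720*(1/(-603472) + 577488)) + 2255501 = (0 - 1304720*(-1/603472 + 577488)) + 2255501 = (0 - 1304720*348497838335/603472) + 2255501 = (0 - 28418256227027575/37717) + 2255501 = -28418256227027575/37717 + 2255501 = -28418171156296358/37717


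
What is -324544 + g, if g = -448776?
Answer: -773320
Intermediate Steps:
-324544 + g = -324544 - 448776 = -773320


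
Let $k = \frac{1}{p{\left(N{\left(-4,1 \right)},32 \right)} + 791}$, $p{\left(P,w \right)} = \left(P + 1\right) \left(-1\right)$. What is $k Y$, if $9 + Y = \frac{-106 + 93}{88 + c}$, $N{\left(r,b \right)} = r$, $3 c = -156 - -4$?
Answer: $- \frac{1047}{88928} \approx -0.011774$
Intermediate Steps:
$c = - \frac{152}{3}$ ($c = \frac{-156 - -4}{3} = \frac{-156 + 4}{3} = \frac{1}{3} \left(-152\right) = - \frac{152}{3} \approx -50.667$)
$p{\left(P,w \right)} = -1 - P$ ($p{\left(P,w \right)} = \left(1 + P\right) \left(-1\right) = -1 - P$)
$k = \frac{1}{794}$ ($k = \frac{1}{\left(-1 - -4\right) + 791} = \frac{1}{\left(-1 + 4\right) + 791} = \frac{1}{3 + 791} = \frac{1}{794} \approx 0.0012594$)
$Y = - \frac{1047}{112}$ ($Y = -9 + \frac{-106 + 93}{88 - \frac{152}{3}} = -9 - \frac{13}{\frac{112}{3}} = -9 - \frac{39}{112} = - \frac{1047}{112} \approx -9.3482$)
$k Y = \frac{1}{794} \left(- \frac{1047}{112}\right) = - \frac{1047}{88928}$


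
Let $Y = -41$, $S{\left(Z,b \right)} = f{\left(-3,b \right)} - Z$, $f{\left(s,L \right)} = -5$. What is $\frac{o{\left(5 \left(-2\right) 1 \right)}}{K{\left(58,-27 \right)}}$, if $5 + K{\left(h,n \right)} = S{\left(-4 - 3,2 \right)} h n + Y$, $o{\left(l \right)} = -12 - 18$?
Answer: $\frac{15}{1589} \approx 0.0094399$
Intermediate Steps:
$S{\left(Z,b \right)} = -5 - Z$
$o{\left(l \right)} = -30$
$K{\left(h,n \right)} = -46 + 2 h n$ ($K{\left(h,n \right)} = -5 + \left(\left(-5 - \left(-4 - 3\right)\right) h n - 41\right) = -5 + \left(\left(-5 - -7\right) h n - 41\right) = -5 + \left(\left(-5 + 7\right) h n - 41\right) = -5 + \left(2 h n - 41\right) = -5 + \left(-41 + 2 h n\right) = -46 + 2 h n$)
$\frac{o{\left(5 \left(-2\right) 1 \right)}}{K{\left(58,-27 \right)}} = - \frac{30}{-46 + 2 \cdot 58 \left(-27\right)} = - \frac{30}{-46 - 3132} = - \frac{30}{-3178} = \left(-30\right) \left(- \frac{1}{3178}\right) = \frac{15}{1589}$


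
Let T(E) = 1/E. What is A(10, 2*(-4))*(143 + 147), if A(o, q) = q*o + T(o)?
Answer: -23171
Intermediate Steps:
A(o, q) = 1/o + o*q (A(o, q) = q*o + 1/o = o*q + 1/o = 1/o + o*q)
A(10, 2*(-4))*(143 + 147) = (1/10 + 10*(2*(-4)))*(143 + 147) = (⅒ + 10*(-8))*290 = (⅒ - 80)*290 = -799/10*290 = -23171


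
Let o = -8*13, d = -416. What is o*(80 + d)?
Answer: 34944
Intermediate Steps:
o = -104
o*(80 + d) = -104*(80 - 416) = -104*(-336) = 34944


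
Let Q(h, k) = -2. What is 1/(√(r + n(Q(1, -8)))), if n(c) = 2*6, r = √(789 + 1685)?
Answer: (12 + √2474)^(-½) ≈ 0.12727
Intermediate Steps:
r = √2474 ≈ 49.739
n(c) = 12
1/(√(r + n(Q(1, -8)))) = 1/(√(√2474 + 12)) = 1/(√(12 + √2474)) = (12 + √2474)^(-½)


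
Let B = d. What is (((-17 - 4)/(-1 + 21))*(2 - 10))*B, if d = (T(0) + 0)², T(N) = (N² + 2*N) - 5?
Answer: 210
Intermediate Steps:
T(N) = -5 + N² + 2*N
d = 25 (d = ((-5 + 0² + 2*0) + 0)² = ((-5 + 0 + 0) + 0)² = (-5 + 0)² = (-5)² = 25)
B = 25
(((-17 - 4)/(-1 + 21))*(2 - 10))*B = (((-17 - 4)/(-1 + 21))*(2 - 10))*25 = (-21/20*(-8))*25 = (-21*1/20*(-8))*25 = -21/20*(-8)*25 = (42/5)*25 = 210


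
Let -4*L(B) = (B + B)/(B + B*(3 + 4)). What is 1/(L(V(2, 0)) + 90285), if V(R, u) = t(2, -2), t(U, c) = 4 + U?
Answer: 16/1444559 ≈ 1.1076e-5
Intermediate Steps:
V(R, u) = 6 (V(R, u) = 4 + 2 = 6)
L(B) = -1/16 (L(B) = -(B + B)/(4*(B + B*(3 + 4))) = -2*B/(4*(B + B*7)) = -2*B/(4*(B + 7*B)) = -2*B/(4*(8*B)) = -2*B*1/(8*B)/4 = -¼*¼ = -1/16)
1/(L(V(2, 0)) + 90285) = 1/(-1/16 + 90285) = 1/(1444559/16) = 16/1444559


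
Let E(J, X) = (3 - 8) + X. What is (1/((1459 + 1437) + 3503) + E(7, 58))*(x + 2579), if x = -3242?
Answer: -74951708/2133 ≈ -35139.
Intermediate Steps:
E(J, X) = -5 + X
(1/((1459 + 1437) + 3503) + E(7, 58))*(x + 2579) = (1/((1459 + 1437) + 3503) + (-5 + 58))*(-3242 + 2579) = (1/(2896 + 3503) + 53)*(-663) = (1/6399 + 53)*(-663) = (339148/6399)*(-663) = -74951708/2133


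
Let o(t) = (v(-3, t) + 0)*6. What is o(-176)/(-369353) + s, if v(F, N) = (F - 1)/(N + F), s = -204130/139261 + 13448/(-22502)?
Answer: -213751011955298342/103589394830624557 ≈ -2.0634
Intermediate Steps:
s = -3233057594/1566825511 (s = -204130*1/139261 + 13448*(-1/22502) = -204130/139261 - 6724/11251 = -3233057594/1566825511 ≈ -2.0634)
v(F, N) = (-1 + F)/(F + N)
o(t) = -24/(-3 + t) (o(t) = ((-1 - 3)/(-3 + t) + 0)*6 = (-4/(-3 + t) + 0)*6 = -4/(-3 + t)*6 = -24/(-3 + t))
o(-176)/(-369353) + s = -24/(-3 - 176)/(-369353) - 3233057594/1566825511 = -24/(-179)*(-1/369353) - 3233057594/1566825511 = -24*(-1/179)*(-1/369353) - 3233057594/1566825511 = (24/179)*(-1/369353) - 3233057594/1566825511 = -24/66114187 - 3233057594/1566825511 = -213751011955298342/103589394830624557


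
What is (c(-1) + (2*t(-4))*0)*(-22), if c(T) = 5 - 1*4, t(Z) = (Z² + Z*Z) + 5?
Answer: -22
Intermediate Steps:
t(Z) = 5 + 2*Z² (t(Z) = (Z² + Z²) + 5 = 2*Z² + 5 = 5 + 2*Z²)
c(T) = 1 (c(T) = 5 - 4 = 1)
(c(-1) + (2*t(-4))*0)*(-22) = (1 + (2*(5 + 2*(-4)²))*0)*(-22) = (1 + (2*(5 + 2*16))*0)*(-22) = (1 + (2*(5 + 32))*0)*(-22) = (1 + (2*37)*0)*(-22) = (1 + 74*0)*(-22) = (1 + 0)*(-22) = 1*(-22) = -22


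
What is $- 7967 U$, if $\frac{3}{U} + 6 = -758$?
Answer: $\frac{23901}{764} \approx 31.284$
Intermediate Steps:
$U = - \frac{3}{764}$ ($U = \frac{3}{-6 - 758} = \frac{3}{-764} = 3 \left(- \frac{1}{764}\right) = - \frac{3}{764} \approx -0.0039267$)
$- 7967 U = - \frac{7967 \left(-3\right)}{764} = \left(-1\right) \left(- \frac{23901}{764}\right) = \frac{23901}{764}$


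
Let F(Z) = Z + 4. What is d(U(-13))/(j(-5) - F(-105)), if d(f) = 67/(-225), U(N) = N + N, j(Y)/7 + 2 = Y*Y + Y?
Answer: -67/51075 ≈ -0.0013118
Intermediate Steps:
j(Y) = -14 + 7*Y + 7*Y**2 (j(Y) = -14 + 7*(Y*Y + Y) = -14 + 7*(Y**2 + Y) = -14 + 7*(Y + Y**2) = -14 + (7*Y + 7*Y**2) = -14 + 7*Y + 7*Y**2)
U(N) = 2*N
d(f) = -67/225 (d(f) = 67*(-1/225) = -67/225)
F(Z) = 4 + Z
d(U(-13))/(j(-5) - F(-105)) = -67/(225*((-14 + 7*(-5) + 7*(-5)**2) - (4 - 105))) = -67/(225*((-14 - 35 + 7*25) - 1*(-101))) = -67/(225*((-14 - 35 + 175) + 101)) = -67/(225*(126 + 101)) = -67/225/227 = -67/225*1/227 = -67/51075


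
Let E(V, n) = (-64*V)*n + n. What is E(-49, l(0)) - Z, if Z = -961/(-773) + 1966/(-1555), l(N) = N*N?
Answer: 25363/1202015 ≈ 0.021100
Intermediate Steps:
l(N) = N²
Z = -25363/1202015 (Z = -961*(-1/773) + 1966*(-1/1555) = 961/773 - 1966/1555 = -25363/1202015 ≈ -0.021100)
E(V, n) = n - 64*V*n (E(V, n) = -64*V*n + n = n - 64*V*n)
E(-49, l(0)) - Z = 0²*(1 - 64*(-49)) - 1*(-25363/1202015) = 0*(1 + 3136) + 25363/1202015 = 0*3137 + 25363/1202015 = 0 + 25363/1202015 = 25363/1202015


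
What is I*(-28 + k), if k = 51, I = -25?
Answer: -575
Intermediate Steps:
I*(-28 + k) = -25*(-28 + 51) = -25*23 = -575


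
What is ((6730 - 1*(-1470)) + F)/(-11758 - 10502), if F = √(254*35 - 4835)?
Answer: -410/1113 - √4055/22260 ≈ -0.37123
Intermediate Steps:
F = √4055 (F = √(8890 - 4835) = √4055 ≈ 63.679)
((6730 - 1*(-1470)) + F)/(-11758 - 10502) = ((6730 - 1*(-1470)) + √4055)/(-11758 - 10502) = ((6730 + 1470) + √4055)/(-22260) = (8200 + √4055)*(-1/22260) = -410/1113 - √4055/22260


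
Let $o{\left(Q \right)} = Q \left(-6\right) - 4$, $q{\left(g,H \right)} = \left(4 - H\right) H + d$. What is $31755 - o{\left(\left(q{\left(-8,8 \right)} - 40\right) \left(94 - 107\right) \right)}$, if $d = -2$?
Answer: $37531$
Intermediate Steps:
$q{\left(g,H \right)} = -2 + H \left(4 - H\right)$ ($q{\left(g,H \right)} = \left(4 - H\right) H - 2 = H \left(4 - H\right) - 2 = -2 + H \left(4 - H\right)$)
$o{\left(Q \right)} = -4 - 6 Q$ ($o{\left(Q \right)} = - 6 Q - 4 = -4 - 6 Q$)
$31755 - o{\left(\left(q{\left(-8,8 \right)} - 40\right) \left(94 - 107\right) \right)} = 31755 - \left(-4 - 6 \left(\left(-2 - 8^{2} + 4 \cdot 8\right) - 40\right) \left(94 - 107\right)\right) = 31755 - \left(-4 - 6 \left(\left(-2 - 64 + 32\right) - 40\right) \left(-13\right)\right) = 31755 - \left(-4 - 6 \left(-34 - 40\right) \left(-13\right)\right) = 31755 - \left(-4 - 6 \left(\left(-74\right) \left(-13\right)\right)\right) = 31755 - \left(-4 - 5772\right) = 31755 - -5776 = 31755 + 5776 = 37531$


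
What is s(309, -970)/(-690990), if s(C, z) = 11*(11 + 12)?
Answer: -253/690990 ≈ -0.00036614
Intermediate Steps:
s(C, z) = 253 (s(C, z) = 11*23 = 253)
s(309, -970)/(-690990) = 253/(-690990) = 253*(-1/690990) = -253/690990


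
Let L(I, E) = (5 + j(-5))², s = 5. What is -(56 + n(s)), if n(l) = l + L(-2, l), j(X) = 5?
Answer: -161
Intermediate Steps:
L(I, E) = 100 (L(I, E) = (5 + 5)² = 10² = 100)
n(l) = 100 + l (n(l) = l + 100 = 100 + l)
-(56 + n(s)) = -(56 + (100 + 5)) = -(56 + 105) = -1*161 = -161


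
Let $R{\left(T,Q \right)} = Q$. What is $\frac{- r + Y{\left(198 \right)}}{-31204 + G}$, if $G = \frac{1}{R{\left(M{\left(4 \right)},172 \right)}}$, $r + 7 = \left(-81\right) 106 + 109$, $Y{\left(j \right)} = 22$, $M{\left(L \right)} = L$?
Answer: $- \frac{1463032}{5367087} \approx -0.27259$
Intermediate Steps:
$r = -8484$ ($r = -7 + \left(\left(-81\right) 106 + 109\right) = -7 + \left(-8586 + 109\right) = -7 - 8477 = -8484$)
$G = \frac{1}{172} \approx 0.005814$
$\frac{- r + Y{\left(198 \right)}}{-31204 + G} = \frac{\left(-1\right) \left(-8484\right) + 22}{-31204 + \frac{1}{172}} = \frac{8484 + 22}{- \frac{5367087}{172}} = 8506 \left(- \frac{172}{5367087}\right) = - \frac{1463032}{5367087}$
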